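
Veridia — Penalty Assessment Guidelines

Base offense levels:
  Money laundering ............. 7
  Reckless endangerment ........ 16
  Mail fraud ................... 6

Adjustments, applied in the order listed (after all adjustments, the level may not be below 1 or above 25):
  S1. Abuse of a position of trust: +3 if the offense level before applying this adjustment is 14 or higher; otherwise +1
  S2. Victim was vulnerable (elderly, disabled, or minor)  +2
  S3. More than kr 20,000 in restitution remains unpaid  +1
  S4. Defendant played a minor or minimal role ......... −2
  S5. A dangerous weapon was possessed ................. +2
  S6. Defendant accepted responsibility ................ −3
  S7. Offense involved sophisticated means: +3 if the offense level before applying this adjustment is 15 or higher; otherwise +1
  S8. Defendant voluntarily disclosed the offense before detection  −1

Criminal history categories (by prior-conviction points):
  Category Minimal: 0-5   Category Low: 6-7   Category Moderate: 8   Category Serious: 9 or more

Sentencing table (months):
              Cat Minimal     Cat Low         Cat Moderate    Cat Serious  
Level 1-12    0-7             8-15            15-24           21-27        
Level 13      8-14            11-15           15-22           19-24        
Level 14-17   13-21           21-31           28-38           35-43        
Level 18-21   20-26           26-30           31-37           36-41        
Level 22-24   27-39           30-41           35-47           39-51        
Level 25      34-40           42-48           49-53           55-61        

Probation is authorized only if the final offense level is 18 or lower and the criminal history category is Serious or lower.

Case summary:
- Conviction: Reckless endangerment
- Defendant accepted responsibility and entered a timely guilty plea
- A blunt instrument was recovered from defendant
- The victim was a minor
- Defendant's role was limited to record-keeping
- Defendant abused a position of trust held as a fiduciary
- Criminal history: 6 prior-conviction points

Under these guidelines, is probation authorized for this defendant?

Yes

Base offense level for reckless endangerment: 16.
S1 applies (level before this adjustment is 16 ≥ 14, so +3): 16 + 3 = 19.
S2 applies: 19 + 2 = 21.
S3 does not apply.
S4 applies: 21 − 2 = 19.
S5 applies: 19 + 2 = 21.
S6 applies: 21 − 3 = 18.
S7 does not apply.
S8 does not apply.
Final offense level: 18.
Criminal history: 6 prior points → Category Low (6-7).
Level 18 falls in the 18-21 band.
Grid: Level 18-21 × Category Low = 26-30 months.
Probation check: level 18 ≤ 18 and category Low ≤ Serious → eligible.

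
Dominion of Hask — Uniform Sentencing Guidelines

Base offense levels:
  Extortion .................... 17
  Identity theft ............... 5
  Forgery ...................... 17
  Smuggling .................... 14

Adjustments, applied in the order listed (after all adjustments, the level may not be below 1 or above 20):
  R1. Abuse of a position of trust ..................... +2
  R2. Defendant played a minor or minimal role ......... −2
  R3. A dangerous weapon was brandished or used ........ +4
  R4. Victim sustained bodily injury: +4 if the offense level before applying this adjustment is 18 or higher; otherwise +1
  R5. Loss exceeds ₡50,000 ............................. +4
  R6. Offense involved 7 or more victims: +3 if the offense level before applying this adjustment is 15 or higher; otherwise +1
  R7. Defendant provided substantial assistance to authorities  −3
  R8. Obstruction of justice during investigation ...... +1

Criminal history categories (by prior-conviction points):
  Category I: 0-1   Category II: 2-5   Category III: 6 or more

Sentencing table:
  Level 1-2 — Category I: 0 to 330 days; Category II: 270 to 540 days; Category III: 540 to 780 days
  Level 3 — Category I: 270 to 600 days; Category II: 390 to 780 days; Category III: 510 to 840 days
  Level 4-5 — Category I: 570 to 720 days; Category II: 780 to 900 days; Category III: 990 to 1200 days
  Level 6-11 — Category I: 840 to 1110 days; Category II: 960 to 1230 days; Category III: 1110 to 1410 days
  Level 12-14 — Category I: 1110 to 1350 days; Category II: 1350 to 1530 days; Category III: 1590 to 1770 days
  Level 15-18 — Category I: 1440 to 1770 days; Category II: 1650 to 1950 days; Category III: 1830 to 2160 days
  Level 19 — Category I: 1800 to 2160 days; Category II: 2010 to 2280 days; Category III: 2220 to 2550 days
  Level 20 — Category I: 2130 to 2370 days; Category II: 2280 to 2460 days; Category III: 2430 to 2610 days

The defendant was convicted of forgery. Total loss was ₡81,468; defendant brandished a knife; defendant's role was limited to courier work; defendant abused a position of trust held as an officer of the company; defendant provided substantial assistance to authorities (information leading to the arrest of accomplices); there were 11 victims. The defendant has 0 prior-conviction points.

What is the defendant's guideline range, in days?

2130-2370 days

Base offense level for forgery: 17.
R1 applies: 17 + 2 = 19.
R2 applies: 19 − 2 = 17.
R3 applies: 17 + 4 = 21.
R4 does not apply.
R5 applies: 21 + 4 = 25.
R6 applies (level before this adjustment is 25 ≥ 15, so +3): 25 + 3 = 28.
R7 applies: 28 − 3 = 25.
R8 does not apply.
Level 25 exceeds the maximum of 20; capped at 20.
Final offense level: 20.
Criminal history: 0 prior points → Category I (0-1).
Level 20 falls in the 20 band.
Grid: Level 20 × Category I = 2130-2370 days.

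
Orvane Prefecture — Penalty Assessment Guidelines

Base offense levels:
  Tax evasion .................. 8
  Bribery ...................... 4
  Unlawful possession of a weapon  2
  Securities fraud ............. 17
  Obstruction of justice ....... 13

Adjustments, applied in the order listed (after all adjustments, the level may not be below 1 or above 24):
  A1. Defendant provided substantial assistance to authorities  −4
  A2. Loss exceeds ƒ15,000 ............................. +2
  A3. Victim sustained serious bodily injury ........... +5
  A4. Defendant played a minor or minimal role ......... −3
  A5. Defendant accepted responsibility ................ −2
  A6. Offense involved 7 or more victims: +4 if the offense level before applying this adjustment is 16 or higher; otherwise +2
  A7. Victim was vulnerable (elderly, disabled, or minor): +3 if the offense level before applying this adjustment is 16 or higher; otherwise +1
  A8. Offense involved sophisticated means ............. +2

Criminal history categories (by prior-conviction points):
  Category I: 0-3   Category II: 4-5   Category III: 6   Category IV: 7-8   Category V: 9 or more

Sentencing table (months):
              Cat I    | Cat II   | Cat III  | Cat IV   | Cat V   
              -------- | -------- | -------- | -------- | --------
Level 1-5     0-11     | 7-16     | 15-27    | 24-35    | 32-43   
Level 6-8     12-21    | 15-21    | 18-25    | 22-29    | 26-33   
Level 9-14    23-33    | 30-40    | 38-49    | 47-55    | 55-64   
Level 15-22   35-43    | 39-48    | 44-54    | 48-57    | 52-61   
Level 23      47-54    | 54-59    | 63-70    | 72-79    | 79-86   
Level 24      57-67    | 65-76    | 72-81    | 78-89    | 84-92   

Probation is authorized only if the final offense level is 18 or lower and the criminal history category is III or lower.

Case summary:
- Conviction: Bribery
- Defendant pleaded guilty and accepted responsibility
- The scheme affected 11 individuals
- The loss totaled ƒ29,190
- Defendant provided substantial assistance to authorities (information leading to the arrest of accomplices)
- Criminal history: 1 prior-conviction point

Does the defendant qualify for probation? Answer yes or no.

Yes

Base offense level for bribery: 4.
A1 applies: 4 − 4 = 0.
A2 applies: 0 + 2 = 2.
A3 does not apply.
A4 does not apply.
A5 applies: 2 − 2 = 0.
A6 applies (level before this adjustment is 0 < 16, so +2): 0 + 2 = 2.
A8 does not apply.
Final offense level: 2.
Criminal history: 1 prior point → Category I (0-3).
Level 2 falls in the 1-5 band.
Grid: Level 1-5 × Category I = 0-11 months.
Probation check: level 2 ≤ 18 and category I ≤ III → eligible.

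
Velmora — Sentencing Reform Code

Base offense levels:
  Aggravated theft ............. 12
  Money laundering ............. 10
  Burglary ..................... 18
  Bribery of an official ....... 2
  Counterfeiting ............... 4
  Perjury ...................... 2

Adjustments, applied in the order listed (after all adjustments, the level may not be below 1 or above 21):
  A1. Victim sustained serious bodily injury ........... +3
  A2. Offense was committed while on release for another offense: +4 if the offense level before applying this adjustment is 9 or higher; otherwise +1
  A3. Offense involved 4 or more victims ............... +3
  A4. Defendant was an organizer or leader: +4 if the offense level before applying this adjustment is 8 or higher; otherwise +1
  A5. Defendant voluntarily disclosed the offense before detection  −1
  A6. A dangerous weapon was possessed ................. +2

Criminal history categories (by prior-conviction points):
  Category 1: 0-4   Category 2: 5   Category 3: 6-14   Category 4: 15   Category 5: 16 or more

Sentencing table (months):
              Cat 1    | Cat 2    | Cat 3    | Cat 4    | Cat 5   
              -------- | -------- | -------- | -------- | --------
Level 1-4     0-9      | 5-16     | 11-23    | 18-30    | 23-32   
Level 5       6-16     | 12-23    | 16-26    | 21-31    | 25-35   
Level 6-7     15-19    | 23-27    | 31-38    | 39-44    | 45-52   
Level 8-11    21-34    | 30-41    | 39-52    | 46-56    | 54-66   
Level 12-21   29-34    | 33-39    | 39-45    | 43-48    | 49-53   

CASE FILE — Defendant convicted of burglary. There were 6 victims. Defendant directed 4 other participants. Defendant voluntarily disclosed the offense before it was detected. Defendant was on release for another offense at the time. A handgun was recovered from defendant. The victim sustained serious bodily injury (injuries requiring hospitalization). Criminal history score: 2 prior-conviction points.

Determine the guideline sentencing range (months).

29-34 months

Base offense level for burglary: 18.
A1 applies: 18 + 3 = 21.
A2 applies (level before this adjustment is 21 ≥ 9, so +4): 21 + 4 = 25.
A3 applies: 25 + 3 = 28.
A4 applies (level before this adjustment is 28 ≥ 8, so +4): 28 + 4 = 32.
A5 applies: 32 − 1 = 31.
A6 applies: 31 + 2 = 33.
Level 33 exceeds the maximum of 21; capped at 21.
Final offense level: 21.
Criminal history: 2 prior points → Category 1 (0-4).
Level 21 falls in the 12-21 band.
Grid: Level 12-21 × Category 1 = 29-34 months.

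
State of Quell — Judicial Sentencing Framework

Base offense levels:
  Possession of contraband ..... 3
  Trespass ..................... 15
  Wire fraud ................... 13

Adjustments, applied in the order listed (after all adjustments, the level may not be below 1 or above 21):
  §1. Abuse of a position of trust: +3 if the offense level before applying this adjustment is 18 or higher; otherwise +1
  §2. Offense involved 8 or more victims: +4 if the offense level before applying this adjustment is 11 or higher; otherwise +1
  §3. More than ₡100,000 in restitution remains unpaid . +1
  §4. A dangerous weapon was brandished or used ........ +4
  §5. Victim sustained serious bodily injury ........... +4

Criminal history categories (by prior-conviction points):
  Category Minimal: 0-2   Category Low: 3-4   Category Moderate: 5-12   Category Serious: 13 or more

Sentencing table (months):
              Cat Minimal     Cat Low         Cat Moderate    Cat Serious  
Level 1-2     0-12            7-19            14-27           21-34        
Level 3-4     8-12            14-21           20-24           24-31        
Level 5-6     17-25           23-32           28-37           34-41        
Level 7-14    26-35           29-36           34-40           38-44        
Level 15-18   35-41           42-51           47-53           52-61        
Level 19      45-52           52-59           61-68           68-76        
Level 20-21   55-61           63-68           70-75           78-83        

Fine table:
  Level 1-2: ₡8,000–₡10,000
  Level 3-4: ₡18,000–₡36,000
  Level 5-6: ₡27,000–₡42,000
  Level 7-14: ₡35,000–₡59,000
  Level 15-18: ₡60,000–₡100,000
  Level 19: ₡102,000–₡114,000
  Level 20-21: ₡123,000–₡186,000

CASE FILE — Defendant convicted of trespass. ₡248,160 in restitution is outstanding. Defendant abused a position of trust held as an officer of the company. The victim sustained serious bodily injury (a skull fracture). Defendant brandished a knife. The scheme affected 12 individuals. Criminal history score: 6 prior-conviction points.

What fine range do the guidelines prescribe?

₡123,000–₡186,000

Base offense level for trespass: 15.
§1 applies (level before this adjustment is 15 < 18, so +1): 15 + 1 = 16.
§2 applies (level before this adjustment is 16 ≥ 11, so +4): 16 + 4 = 20.
§3 applies: 20 + 1 = 21.
§4 applies: 21 + 4 = 25.
§5 applies: 25 + 4 = 29.
Level 29 exceeds the maximum of 21; capped at 21.
Final offense level: 21.
Level 21 falls in the 20-21 band.
Fine table: Level 20-21 → ₡123,000–₡186,000.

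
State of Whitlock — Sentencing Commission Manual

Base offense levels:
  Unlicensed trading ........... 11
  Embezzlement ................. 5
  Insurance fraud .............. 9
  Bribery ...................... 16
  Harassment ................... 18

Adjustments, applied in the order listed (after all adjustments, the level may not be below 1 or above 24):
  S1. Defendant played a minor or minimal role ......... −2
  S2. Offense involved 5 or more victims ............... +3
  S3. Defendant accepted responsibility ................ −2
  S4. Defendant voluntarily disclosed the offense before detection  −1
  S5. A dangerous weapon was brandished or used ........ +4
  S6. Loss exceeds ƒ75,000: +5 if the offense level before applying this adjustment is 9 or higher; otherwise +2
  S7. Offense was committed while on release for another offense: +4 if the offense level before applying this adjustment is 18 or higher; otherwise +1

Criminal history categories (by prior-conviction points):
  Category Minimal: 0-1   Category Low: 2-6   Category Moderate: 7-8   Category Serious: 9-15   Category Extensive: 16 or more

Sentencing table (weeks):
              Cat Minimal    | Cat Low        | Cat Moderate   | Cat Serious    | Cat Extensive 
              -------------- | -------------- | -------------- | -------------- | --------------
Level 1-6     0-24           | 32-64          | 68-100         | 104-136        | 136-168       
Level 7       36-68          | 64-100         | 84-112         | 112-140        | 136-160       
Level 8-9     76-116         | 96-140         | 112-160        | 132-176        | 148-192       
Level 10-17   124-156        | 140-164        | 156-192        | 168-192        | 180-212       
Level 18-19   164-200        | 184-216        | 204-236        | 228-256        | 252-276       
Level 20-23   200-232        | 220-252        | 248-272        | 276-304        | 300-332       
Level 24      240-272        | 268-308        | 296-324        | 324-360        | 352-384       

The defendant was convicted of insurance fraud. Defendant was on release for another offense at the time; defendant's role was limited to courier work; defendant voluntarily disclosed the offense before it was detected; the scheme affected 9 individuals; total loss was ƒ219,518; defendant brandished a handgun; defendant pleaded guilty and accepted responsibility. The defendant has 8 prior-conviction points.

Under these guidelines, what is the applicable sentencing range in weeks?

156-192 weeks

Base offense level for insurance fraud: 9.
S1 applies: 9 − 2 = 7.
S2 applies: 7 + 3 = 10.
S3 applies: 10 − 2 = 8.
S4 applies: 8 − 1 = 7.
S5 applies: 7 + 4 = 11.
S6 applies (level before this adjustment is 11 ≥ 9, so +5): 11 + 5 = 16.
S7 applies (level before this adjustment is 16 < 18, so +1): 16 + 1 = 17.
Final offense level: 17.
Criminal history: 8 prior points → Category Moderate (7-8).
Level 17 falls in the 10-17 band.
Grid: Level 10-17 × Category Moderate = 156-192 weeks.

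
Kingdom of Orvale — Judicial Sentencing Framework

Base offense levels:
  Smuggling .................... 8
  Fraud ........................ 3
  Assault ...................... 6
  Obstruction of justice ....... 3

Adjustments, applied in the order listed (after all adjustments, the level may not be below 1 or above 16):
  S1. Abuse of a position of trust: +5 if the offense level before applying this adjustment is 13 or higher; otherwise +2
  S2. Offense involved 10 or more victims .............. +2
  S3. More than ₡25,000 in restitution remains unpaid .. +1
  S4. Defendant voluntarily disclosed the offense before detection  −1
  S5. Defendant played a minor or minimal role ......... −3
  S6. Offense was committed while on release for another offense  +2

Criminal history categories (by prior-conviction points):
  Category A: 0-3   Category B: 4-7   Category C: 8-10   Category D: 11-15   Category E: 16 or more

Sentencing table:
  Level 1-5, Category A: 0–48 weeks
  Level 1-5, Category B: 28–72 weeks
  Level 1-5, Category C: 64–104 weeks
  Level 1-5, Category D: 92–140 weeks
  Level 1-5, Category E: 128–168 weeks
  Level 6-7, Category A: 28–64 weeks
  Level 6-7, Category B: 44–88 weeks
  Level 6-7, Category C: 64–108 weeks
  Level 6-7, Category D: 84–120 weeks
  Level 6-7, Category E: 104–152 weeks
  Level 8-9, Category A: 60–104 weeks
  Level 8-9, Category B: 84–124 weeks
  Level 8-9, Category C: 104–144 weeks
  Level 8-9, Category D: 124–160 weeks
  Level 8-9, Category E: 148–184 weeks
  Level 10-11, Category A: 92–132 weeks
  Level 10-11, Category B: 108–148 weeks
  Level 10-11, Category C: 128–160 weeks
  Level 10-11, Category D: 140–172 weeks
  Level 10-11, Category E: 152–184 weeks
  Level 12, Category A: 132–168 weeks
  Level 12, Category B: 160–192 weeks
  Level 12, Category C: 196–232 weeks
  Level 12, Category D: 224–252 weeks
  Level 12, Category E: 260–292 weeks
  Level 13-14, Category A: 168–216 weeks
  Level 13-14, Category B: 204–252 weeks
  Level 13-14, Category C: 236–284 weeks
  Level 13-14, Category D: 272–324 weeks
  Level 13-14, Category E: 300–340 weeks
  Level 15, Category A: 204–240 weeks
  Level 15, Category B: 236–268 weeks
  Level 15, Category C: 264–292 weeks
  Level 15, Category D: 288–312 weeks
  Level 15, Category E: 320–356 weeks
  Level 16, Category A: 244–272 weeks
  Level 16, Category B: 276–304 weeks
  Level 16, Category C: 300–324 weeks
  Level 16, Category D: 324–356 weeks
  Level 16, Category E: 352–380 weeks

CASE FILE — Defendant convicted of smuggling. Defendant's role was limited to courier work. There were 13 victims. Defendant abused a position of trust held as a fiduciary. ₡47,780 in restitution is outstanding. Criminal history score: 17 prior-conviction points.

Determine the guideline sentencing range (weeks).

152-184 weeks

Base offense level for smuggling: 8.
S1 applies (level before this adjustment is 8 < 13, so +2): 8 + 2 = 10.
S2 applies: 10 + 2 = 12.
S3 applies: 12 + 1 = 13.
S5 applies: 13 − 3 = 10.
S6 does not apply.
Final offense level: 10.
Criminal history: 17 prior points → Category E (16+).
Level 10 falls in the 10-11 band.
Grid: Level 10-11 × Category E = 152-184 weeks.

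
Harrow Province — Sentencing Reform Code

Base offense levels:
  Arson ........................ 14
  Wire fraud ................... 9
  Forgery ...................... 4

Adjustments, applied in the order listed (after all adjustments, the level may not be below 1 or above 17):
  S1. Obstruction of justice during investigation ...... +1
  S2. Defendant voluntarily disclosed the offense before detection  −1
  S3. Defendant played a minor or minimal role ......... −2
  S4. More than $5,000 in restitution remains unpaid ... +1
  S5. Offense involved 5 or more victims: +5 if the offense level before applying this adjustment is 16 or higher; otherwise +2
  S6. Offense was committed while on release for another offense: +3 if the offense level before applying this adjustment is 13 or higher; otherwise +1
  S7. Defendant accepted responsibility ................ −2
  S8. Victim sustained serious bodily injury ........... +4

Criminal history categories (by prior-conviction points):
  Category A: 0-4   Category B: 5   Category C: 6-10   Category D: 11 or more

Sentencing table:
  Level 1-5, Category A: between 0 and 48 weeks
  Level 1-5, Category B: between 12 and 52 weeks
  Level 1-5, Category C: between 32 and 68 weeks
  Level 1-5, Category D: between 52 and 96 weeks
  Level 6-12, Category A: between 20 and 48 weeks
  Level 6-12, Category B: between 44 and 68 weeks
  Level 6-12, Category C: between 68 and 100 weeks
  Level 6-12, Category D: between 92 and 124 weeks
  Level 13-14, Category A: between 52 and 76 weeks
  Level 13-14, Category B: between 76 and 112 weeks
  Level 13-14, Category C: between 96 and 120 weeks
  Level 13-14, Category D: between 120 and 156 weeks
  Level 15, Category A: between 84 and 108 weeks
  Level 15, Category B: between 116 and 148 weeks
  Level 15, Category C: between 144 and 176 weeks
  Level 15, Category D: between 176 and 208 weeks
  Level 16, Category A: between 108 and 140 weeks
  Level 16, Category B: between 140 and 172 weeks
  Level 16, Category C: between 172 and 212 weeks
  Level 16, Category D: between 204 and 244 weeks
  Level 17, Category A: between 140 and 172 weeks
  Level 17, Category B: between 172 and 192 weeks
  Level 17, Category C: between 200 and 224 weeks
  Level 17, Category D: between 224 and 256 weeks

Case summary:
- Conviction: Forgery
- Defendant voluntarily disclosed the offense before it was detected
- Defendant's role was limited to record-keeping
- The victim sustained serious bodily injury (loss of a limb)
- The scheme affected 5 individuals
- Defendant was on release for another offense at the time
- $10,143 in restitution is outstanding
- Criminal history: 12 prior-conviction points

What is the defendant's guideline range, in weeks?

Base offense level for forgery: 4.
S2 applies: 4 − 1 = 3.
S3 applies: 3 − 2 = 1.
S4 applies: 1 + 1 = 2.
S5 applies (level before this adjustment is 2 < 16, so +2): 2 + 2 = 4.
S6 applies (level before this adjustment is 4 < 13, so +1): 4 + 1 = 5.
S7 does not apply.
S8 applies: 5 + 4 = 9.
Final offense level: 9.
Criminal history: 12 prior points → Category D (11+).
Level 9 falls in the 6-12 band.
Grid: Level 6-12 × Category D = 92-124 weeks.

92-124 weeks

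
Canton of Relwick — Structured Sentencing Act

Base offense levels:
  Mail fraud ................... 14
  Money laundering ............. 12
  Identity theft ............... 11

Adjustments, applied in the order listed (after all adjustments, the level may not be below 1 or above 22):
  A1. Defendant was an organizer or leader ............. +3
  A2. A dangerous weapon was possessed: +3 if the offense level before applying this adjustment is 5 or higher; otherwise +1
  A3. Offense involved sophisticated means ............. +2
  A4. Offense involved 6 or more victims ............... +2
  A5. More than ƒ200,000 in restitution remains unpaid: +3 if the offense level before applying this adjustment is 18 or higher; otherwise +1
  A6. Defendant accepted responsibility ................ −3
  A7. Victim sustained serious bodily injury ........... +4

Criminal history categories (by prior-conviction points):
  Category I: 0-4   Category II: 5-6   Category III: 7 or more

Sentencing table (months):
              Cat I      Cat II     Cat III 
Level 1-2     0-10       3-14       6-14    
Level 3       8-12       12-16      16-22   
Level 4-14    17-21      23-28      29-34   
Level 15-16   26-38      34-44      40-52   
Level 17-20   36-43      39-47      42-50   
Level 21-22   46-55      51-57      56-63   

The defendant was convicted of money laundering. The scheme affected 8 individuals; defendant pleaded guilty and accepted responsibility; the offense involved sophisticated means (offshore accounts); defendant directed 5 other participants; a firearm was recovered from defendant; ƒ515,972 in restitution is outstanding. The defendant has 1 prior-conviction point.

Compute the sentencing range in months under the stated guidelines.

46-55 months

Base offense level for money laundering: 12.
A1 applies: 12 + 3 = 15.
A2 applies (level before this adjustment is 15 ≥ 5, so +3): 15 + 3 = 18.
A3 applies: 18 + 2 = 20.
A4 applies: 20 + 2 = 22.
A5 applies (level before this adjustment is 22 ≥ 18, so +3): 22 + 3 = 25.
A6 applies: 25 − 3 = 22.
A7 does not apply.
Final offense level: 22.
Criminal history: 1 prior point → Category I (0-4).
Level 22 falls in the 21-22 band.
Grid: Level 21-22 × Category I = 46-55 months.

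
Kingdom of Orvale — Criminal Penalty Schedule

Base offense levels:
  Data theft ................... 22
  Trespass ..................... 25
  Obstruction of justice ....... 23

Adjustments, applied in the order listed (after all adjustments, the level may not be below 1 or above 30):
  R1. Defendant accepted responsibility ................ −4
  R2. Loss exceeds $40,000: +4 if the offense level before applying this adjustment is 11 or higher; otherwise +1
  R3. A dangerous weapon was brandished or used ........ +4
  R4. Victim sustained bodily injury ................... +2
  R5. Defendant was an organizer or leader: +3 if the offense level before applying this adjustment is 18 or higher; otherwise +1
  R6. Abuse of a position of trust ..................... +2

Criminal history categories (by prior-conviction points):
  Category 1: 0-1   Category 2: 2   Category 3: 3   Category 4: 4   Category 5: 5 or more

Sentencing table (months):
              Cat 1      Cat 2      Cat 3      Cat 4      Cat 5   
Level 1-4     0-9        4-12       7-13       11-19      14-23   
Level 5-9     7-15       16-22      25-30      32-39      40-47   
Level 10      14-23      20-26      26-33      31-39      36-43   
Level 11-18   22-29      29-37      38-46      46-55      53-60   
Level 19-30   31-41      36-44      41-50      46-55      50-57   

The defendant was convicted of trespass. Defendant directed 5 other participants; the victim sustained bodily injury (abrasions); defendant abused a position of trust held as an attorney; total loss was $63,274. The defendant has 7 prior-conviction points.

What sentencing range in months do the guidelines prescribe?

50-57 months

Base offense level for trespass: 25.
R1 does not apply.
R2 applies (level before this adjustment is 25 ≥ 11, so +4): 25 + 4 = 29.
R3 does not apply.
R4 applies: 29 + 2 = 31.
R5 applies (level before this adjustment is 31 ≥ 18, so +3): 31 + 3 = 34.
R6 applies: 34 + 2 = 36.
Level 36 exceeds the maximum of 30; capped at 30.
Final offense level: 30.
Criminal history: 7 prior points → Category 5 (5+).
Level 30 falls in the 19-30 band.
Grid: Level 19-30 × Category 5 = 50-57 months.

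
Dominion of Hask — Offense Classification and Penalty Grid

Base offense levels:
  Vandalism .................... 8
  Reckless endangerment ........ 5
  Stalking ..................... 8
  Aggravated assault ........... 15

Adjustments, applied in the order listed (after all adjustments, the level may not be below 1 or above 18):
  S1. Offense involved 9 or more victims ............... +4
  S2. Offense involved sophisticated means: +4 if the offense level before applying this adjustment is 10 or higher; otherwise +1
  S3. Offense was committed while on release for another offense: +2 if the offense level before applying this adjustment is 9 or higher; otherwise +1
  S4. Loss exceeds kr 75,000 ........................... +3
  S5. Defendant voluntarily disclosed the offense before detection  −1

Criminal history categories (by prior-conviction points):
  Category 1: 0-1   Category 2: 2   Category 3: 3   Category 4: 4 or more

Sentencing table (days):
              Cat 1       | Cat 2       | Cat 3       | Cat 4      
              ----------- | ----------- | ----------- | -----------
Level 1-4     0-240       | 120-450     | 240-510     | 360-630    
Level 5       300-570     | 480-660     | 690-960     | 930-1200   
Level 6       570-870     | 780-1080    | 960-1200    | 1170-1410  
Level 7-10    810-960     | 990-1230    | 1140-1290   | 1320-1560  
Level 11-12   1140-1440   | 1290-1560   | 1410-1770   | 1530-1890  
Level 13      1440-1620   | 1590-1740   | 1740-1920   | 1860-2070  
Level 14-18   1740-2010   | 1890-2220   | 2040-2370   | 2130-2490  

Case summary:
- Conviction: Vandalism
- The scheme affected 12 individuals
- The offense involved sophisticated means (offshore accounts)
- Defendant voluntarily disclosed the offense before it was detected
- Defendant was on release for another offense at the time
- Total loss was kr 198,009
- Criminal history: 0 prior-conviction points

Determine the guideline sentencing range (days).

Base offense level for vandalism: 8.
S1 applies: 8 + 4 = 12.
S2 applies (level before this adjustment is 12 ≥ 10, so +4): 12 + 4 = 16.
S3 applies (level before this adjustment is 16 ≥ 9, so +2): 16 + 2 = 18.
S4 applies: 18 + 3 = 21.
S5 applies: 21 − 1 = 20.
Level 20 exceeds the maximum of 18; capped at 18.
Final offense level: 18.
Criminal history: 0 prior points → Category 1 (0-1).
Level 18 falls in the 14-18 band.
Grid: Level 14-18 × Category 1 = 1740-2010 days.

1740-2010 days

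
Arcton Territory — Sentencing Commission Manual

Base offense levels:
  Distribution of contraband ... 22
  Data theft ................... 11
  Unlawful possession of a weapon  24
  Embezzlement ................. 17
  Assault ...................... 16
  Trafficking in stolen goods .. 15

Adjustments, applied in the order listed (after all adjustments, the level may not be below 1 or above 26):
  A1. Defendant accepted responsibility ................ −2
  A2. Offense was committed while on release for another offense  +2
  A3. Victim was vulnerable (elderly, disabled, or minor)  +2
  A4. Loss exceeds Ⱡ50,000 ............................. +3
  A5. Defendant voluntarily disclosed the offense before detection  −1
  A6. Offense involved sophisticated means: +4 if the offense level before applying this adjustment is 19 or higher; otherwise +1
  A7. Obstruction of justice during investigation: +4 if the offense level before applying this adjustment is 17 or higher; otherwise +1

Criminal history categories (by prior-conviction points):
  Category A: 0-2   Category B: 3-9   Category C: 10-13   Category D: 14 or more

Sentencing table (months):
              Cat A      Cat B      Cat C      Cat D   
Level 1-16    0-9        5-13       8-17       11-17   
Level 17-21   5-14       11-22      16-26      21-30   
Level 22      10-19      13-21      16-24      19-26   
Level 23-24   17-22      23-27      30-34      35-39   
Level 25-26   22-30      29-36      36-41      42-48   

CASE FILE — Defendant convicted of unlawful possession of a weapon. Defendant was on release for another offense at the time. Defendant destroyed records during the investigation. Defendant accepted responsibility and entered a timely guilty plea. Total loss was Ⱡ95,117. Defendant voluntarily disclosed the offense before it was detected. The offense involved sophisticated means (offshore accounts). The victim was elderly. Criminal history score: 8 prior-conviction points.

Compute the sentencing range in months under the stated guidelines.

Base offense level for unlawful possession of a weapon: 24.
A1 applies: 24 − 2 = 22.
A2 applies: 22 + 2 = 24.
A3 applies: 24 + 2 = 26.
A4 applies: 26 + 3 = 29.
A5 applies: 29 − 1 = 28.
A6 applies (level before this adjustment is 28 ≥ 19, so +4): 28 + 4 = 32.
A7 applies (level before this adjustment is 32 ≥ 17, so +4): 32 + 4 = 36.
Level 36 exceeds the maximum of 26; capped at 26.
Final offense level: 26.
Criminal history: 8 prior points → Category B (3-9).
Level 26 falls in the 25-26 band.
Grid: Level 25-26 × Category B = 29-36 months.

29-36 months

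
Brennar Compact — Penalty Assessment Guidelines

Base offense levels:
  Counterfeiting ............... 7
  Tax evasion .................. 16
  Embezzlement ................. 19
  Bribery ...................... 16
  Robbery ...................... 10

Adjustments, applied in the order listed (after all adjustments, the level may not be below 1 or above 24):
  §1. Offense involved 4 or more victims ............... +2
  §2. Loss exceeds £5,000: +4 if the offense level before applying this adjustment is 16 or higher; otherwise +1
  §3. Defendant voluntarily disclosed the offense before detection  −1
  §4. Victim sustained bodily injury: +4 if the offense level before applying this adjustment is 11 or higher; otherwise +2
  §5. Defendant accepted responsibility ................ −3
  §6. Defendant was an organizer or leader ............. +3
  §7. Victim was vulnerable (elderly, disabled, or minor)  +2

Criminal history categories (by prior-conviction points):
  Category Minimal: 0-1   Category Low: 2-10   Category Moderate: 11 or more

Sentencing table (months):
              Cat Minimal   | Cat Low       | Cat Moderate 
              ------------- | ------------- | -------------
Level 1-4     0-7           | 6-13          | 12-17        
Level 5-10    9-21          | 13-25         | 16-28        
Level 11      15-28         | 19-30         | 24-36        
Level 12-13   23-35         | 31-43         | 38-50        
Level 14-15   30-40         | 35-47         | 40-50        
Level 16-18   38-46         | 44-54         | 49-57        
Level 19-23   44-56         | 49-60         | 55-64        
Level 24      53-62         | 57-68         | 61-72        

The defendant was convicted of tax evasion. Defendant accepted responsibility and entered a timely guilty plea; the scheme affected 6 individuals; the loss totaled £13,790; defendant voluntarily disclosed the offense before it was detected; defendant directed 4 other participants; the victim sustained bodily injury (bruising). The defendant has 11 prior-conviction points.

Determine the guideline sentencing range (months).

61-72 months

Base offense level for tax evasion: 16.
§1 applies: 16 + 2 = 18.
§2 applies (level before this adjustment is 18 ≥ 16, so +4): 18 + 4 = 22.
§3 applies: 22 − 1 = 21.
§4 applies (level before this adjustment is 21 ≥ 11, so +4): 21 + 4 = 25.
§5 applies: 25 − 3 = 22.
§6 applies: 22 + 3 = 25.
Level 25 exceeds the maximum of 24; capped at 24.
Final offense level: 24.
Criminal history: 11 prior points → Category Moderate (11+).
Level 24 falls in the 24 band.
Grid: Level 24 × Category Moderate = 61-72 months.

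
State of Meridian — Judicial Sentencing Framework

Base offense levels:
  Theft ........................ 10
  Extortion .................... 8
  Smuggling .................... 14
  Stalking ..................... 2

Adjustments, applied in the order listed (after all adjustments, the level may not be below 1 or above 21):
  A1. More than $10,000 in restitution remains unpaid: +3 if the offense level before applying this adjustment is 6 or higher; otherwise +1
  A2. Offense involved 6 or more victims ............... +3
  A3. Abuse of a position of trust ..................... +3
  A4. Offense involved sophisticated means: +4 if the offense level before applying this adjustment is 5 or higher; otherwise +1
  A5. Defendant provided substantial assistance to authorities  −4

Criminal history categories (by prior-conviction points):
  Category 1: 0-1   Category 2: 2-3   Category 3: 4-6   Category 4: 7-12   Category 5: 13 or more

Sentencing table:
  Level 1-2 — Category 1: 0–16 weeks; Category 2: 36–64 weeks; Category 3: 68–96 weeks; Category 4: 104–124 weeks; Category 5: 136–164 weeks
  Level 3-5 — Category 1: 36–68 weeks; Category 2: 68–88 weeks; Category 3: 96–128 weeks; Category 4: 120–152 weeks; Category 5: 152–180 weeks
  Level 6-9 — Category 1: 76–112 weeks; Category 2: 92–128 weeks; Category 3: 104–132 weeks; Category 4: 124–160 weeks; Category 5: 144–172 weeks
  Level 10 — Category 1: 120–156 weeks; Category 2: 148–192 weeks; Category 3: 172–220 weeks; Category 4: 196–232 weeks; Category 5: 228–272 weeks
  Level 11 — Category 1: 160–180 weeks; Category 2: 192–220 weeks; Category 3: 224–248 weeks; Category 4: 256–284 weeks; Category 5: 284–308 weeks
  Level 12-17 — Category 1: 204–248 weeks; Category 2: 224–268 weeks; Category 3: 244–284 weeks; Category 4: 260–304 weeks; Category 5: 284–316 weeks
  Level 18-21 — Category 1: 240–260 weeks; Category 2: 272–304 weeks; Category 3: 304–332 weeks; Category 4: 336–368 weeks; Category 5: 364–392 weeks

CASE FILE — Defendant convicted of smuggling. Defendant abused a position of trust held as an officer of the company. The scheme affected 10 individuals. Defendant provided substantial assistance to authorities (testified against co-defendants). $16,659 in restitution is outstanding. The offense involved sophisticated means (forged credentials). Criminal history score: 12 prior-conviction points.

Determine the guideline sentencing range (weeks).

336-368 weeks

Base offense level for smuggling: 14.
A1 applies (level before this adjustment is 14 ≥ 6, so +3): 14 + 3 = 17.
A2 applies: 17 + 3 = 20.
A3 applies: 20 + 3 = 23.
A4 applies (level before this adjustment is 23 ≥ 5, so +4): 23 + 4 = 27.
A5 applies: 27 − 4 = 23.
Level 23 exceeds the maximum of 21; capped at 21.
Final offense level: 21.
Criminal history: 12 prior points → Category 4 (7-12).
Level 21 falls in the 18-21 band.
Grid: Level 18-21 × Category 4 = 336-368 weeks.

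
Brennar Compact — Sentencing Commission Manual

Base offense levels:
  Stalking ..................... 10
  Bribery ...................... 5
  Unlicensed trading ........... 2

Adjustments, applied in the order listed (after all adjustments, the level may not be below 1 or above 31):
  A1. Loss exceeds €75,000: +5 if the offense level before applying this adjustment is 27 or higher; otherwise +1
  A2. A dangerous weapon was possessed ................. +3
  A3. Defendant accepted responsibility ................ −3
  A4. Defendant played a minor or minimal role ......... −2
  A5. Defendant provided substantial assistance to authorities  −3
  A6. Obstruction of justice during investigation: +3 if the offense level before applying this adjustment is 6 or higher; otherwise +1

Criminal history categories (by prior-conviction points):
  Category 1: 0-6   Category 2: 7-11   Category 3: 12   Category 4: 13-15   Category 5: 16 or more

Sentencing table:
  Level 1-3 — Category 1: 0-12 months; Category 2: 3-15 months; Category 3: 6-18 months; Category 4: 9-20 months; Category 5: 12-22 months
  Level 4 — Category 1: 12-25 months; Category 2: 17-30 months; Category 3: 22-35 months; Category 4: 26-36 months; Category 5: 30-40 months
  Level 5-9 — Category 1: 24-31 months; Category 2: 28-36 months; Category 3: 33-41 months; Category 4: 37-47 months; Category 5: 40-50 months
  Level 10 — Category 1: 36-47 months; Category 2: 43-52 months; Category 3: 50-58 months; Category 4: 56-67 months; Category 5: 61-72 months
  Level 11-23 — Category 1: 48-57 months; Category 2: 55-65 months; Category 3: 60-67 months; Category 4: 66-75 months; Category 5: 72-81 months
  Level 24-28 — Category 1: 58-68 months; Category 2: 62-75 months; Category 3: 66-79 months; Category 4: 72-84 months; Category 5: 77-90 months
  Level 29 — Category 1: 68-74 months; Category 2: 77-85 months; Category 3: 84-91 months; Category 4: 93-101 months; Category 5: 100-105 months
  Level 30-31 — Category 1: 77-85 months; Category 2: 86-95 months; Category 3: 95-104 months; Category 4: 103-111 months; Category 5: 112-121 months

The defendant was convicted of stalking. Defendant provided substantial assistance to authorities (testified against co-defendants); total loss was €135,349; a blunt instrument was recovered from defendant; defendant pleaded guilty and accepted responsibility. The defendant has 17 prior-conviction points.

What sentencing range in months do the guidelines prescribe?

40-50 months

Base offense level for stalking: 10.
A1 applies (level before this adjustment is 10 < 27, so +1): 10 + 1 = 11.
A2 applies: 11 + 3 = 14.
A3 applies: 14 − 3 = 11.
A5 applies: 11 − 3 = 8.
Final offense level: 8.
Criminal history: 17 prior points → Category 5 (16+).
Level 8 falls in the 5-9 band.
Grid: Level 5-9 × Category 5 = 40-50 months.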